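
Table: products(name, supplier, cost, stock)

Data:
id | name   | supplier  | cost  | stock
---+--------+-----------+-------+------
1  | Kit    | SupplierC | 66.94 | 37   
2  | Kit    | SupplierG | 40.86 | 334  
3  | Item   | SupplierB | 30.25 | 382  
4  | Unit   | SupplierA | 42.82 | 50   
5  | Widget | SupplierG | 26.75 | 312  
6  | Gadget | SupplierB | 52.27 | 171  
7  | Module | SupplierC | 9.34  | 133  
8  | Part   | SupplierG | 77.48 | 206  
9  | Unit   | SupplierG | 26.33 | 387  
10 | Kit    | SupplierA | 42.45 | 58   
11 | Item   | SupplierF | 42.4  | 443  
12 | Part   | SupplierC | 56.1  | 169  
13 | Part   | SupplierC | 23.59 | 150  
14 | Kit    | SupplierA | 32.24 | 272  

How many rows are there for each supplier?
SELECT supplier, COUNT(*) as count
FROM products
GROUP BY supplier

Result:
  SupplierA: 3
  SupplierB: 2
  SupplierC: 4
  SupplierF: 1
  SupplierG: 4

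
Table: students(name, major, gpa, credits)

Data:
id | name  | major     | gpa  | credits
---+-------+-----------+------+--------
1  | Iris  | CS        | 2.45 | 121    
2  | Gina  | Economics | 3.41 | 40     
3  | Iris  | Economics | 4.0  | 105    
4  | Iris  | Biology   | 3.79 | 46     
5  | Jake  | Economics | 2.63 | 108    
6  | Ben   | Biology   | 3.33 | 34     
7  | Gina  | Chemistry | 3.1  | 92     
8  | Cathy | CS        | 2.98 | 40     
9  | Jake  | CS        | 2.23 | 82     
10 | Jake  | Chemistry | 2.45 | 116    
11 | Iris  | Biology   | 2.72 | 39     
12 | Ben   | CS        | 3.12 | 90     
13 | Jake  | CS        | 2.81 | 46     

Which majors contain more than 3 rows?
SELECT major, COUNT(*) as cnt
FROM students
GROUP BY major
HAVING COUNT(*) > 3

Result:
  CS: 5

Note: HAVING filters groups after aggregation, WHERE filters rows before.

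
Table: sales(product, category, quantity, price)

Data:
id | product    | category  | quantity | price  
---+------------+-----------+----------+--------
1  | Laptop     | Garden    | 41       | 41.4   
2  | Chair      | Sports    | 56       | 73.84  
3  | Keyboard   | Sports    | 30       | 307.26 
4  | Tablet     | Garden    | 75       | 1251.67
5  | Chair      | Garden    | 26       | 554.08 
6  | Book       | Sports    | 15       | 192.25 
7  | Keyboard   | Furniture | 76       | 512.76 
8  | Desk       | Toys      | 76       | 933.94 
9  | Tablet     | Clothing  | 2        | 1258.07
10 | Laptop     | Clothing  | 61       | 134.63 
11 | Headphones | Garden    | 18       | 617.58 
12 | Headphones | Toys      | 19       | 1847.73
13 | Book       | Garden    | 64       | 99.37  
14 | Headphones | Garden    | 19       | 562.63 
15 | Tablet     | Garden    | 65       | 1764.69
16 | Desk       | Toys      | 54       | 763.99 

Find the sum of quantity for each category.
SELECT category, SUM(quantity) as result
FROM sales
GROUP BY category

Result:
  Clothing: 63
  Furniture: 76
  Garden: 308
  Sports: 101
  Toys: 149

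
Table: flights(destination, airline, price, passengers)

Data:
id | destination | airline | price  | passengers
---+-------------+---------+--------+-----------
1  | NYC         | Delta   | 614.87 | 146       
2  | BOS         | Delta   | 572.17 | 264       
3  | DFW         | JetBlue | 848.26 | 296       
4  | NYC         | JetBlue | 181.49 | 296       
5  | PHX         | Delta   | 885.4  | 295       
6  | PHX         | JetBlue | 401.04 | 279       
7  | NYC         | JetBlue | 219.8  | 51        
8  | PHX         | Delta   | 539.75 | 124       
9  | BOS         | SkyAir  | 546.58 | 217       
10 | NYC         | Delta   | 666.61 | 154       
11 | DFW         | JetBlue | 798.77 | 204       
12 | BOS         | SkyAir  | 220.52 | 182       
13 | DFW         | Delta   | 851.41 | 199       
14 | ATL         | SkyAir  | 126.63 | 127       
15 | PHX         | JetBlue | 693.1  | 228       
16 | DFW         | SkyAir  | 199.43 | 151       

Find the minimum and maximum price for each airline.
SELECT airline, MIN(price), MAX(price)
FROM flights
GROUP BY airline

Result:
  Delta: min=539.75, max=885.40
  JetBlue: min=181.49, max=848.26
  SkyAir: min=126.63, max=546.58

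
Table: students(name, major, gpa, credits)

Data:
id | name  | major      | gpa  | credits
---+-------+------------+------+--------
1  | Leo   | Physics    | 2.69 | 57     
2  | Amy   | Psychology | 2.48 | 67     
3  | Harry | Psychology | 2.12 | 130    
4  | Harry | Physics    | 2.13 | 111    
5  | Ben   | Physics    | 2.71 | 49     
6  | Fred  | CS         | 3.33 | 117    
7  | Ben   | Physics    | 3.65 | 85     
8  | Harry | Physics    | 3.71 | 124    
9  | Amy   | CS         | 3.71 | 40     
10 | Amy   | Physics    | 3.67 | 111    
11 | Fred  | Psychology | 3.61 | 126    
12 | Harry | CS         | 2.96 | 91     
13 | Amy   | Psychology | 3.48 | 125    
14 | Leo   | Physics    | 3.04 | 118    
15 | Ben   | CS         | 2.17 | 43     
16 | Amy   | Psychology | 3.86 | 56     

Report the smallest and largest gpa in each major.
SELECT major, MIN(gpa), MAX(gpa)
FROM students
GROUP BY major

Result:
  CS: min=2.17, max=3.71
  Physics: min=2.13, max=3.71
  Psychology: min=2.12, max=3.86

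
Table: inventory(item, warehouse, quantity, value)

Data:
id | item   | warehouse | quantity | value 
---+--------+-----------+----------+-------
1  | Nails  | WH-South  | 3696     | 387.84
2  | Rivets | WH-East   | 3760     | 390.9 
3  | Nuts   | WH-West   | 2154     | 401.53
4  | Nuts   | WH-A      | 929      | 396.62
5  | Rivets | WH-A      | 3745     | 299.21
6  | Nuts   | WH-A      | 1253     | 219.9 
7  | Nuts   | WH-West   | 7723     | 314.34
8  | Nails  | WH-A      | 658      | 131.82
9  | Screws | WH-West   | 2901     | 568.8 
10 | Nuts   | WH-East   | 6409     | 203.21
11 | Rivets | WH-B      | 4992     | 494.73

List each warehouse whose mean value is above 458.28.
SELECT warehouse, AVG(value)
FROM inventory
GROUP BY warehouse
HAVING AVG(value) > 458.28

Result:
  WH-B: avg=494.73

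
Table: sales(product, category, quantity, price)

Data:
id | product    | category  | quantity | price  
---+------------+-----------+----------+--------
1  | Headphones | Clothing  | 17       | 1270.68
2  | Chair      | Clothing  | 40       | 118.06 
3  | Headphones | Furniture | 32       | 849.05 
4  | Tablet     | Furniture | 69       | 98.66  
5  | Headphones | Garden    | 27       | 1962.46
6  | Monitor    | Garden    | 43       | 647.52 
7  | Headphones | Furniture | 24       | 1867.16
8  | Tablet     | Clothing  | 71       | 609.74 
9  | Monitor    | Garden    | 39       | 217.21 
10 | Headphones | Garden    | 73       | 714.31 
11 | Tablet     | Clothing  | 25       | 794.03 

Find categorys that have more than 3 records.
SELECT category, COUNT(*) as cnt
FROM sales
GROUP BY category
HAVING COUNT(*) > 3

Result:
  Clothing: 4
  Garden: 4

Note: HAVING filters groups after aggregation, WHERE filters rows before.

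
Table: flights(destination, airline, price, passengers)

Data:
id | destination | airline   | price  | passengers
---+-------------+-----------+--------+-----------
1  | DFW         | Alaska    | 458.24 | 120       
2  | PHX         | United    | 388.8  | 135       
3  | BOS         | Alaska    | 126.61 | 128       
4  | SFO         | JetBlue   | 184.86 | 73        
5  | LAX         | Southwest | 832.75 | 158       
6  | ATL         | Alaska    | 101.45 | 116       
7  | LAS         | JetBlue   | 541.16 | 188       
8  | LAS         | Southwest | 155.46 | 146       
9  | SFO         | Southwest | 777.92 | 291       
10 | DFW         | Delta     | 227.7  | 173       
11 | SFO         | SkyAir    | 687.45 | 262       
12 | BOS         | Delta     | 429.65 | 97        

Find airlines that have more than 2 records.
SELECT airline, COUNT(*) as cnt
FROM flights
GROUP BY airline
HAVING COUNT(*) > 2

Result:
  Alaska: 3
  Southwest: 3

Note: HAVING filters groups after aggregation, WHERE filters rows before.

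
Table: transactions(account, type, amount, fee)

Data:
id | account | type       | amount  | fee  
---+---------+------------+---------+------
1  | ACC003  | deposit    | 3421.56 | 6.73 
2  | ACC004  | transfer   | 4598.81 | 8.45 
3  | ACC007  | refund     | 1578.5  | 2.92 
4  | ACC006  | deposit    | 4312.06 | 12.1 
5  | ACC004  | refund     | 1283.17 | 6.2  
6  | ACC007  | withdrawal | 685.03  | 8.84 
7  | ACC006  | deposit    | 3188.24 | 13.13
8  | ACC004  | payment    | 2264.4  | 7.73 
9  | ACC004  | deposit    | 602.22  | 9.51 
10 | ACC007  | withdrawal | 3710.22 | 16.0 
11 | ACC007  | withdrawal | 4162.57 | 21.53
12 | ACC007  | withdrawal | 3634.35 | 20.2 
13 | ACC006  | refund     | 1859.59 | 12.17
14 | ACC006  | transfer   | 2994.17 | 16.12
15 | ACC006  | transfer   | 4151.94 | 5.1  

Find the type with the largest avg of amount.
SELECT type, AVG(amount) as val
FROM transactions
GROUP BY type
ORDER BY val DESC
LIMIT 1

Result: transfer with avg(amount) = 3914.97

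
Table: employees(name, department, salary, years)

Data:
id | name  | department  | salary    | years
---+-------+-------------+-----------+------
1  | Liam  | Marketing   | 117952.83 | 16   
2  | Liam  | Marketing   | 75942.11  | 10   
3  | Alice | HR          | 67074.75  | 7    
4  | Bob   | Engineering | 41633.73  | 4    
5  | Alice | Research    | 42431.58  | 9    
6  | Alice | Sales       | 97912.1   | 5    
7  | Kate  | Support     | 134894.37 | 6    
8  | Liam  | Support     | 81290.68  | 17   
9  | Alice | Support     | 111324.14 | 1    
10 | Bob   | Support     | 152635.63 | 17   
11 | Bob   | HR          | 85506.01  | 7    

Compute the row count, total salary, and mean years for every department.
SELECT department,
       COUNT(*) as cnt,
       SUM(salary) as total_salary,
       AVG(years) as avg_years
FROM employees
GROUP BY department

Result:
  Engineering: 1 records, 41633.73 total salary, 4.00 avg years
  HR: 2 records, 152580.76 total salary, 7.00 avg years
  Marketing: 2 records, 193894.94 total salary, 13.00 avg years
  Research: 1 records, 42431.58 total salary, 9.00 avg years
  Sales: 1 records, 97912.10 total salary, 5.00 avg years
  Support: 4 records, 480144.82 total salary, 10.25 avg years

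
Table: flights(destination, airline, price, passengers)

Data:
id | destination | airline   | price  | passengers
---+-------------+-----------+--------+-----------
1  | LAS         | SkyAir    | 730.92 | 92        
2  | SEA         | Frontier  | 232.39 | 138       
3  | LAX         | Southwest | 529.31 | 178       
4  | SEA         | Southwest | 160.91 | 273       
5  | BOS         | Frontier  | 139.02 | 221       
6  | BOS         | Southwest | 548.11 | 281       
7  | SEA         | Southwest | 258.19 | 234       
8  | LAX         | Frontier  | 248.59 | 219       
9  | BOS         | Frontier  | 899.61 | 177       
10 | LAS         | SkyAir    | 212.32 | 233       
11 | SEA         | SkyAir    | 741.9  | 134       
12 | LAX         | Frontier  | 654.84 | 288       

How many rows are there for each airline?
SELECT airline, COUNT(*) as count
FROM flights
GROUP BY airline

Result:
  Frontier: 5
  SkyAir: 3
  Southwest: 4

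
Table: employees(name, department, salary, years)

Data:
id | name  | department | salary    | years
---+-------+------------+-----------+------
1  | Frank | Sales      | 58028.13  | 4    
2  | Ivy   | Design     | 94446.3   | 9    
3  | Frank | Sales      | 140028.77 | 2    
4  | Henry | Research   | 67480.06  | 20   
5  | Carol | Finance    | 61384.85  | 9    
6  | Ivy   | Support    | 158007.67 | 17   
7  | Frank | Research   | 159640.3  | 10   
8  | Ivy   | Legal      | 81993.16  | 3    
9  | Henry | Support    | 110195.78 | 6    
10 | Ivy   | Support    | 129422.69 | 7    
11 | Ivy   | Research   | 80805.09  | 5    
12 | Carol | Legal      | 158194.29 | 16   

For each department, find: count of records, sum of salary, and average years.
SELECT department,
       COUNT(*) as cnt,
       SUM(salary) as total_salary,
       AVG(years) as avg_years
FROM employees
GROUP BY department

Result:
  Design: 1 records, 94446.30 total salary, 9.00 avg years
  Finance: 1 records, 61384.85 total salary, 9.00 avg years
  Legal: 2 records, 240187.45 total salary, 9.50 avg years
  Research: 3 records, 307925.45 total salary, 11.67 avg years
  Sales: 2 records, 198056.90 total salary, 3.00 avg years
  Support: 3 records, 397626.14 total salary, 10.00 avg years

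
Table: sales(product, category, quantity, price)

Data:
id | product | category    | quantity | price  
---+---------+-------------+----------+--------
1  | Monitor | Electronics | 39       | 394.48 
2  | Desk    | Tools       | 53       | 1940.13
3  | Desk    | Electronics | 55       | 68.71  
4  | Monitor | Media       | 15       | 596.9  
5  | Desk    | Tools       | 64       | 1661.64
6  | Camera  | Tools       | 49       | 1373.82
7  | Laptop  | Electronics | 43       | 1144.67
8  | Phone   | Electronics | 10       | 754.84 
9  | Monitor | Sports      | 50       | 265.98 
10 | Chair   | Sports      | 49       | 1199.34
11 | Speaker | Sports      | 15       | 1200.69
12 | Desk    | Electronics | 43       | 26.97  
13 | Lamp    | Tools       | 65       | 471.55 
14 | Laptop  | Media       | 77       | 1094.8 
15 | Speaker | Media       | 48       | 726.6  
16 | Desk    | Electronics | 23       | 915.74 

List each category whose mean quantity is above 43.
SELECT category, AVG(quantity)
FROM sales
GROUP BY category
HAVING AVG(quantity) > 43

Result:
  Media: avg=46.67
  Tools: avg=57.75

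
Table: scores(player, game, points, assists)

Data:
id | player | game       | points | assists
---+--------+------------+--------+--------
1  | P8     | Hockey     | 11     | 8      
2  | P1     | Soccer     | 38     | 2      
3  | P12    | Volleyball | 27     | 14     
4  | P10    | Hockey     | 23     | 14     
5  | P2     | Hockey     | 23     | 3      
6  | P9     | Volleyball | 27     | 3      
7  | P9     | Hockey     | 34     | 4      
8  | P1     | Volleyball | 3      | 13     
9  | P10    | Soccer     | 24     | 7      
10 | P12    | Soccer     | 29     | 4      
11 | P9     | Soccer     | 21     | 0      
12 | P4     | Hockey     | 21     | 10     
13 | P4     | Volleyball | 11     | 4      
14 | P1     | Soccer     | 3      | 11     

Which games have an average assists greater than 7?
SELECT game, AVG(assists)
FROM scores
GROUP BY game
HAVING AVG(assists) > 7

Result:
  Hockey: avg=7.80
  Volleyball: avg=8.50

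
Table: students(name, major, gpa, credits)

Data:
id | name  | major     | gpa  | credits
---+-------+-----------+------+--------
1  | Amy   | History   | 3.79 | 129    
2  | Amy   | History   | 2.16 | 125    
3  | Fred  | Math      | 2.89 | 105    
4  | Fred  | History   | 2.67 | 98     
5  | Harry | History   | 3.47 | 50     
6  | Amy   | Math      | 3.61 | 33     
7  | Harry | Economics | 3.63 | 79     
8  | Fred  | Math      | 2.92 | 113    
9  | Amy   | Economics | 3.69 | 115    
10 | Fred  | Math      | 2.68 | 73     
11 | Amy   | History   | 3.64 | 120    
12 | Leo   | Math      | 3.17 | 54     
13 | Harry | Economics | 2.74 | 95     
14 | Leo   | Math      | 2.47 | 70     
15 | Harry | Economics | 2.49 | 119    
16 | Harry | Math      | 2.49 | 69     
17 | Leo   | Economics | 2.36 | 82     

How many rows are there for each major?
SELECT major, COUNT(*) as count
FROM students
GROUP BY major

Result:
  Economics: 5
  History: 5
  Math: 7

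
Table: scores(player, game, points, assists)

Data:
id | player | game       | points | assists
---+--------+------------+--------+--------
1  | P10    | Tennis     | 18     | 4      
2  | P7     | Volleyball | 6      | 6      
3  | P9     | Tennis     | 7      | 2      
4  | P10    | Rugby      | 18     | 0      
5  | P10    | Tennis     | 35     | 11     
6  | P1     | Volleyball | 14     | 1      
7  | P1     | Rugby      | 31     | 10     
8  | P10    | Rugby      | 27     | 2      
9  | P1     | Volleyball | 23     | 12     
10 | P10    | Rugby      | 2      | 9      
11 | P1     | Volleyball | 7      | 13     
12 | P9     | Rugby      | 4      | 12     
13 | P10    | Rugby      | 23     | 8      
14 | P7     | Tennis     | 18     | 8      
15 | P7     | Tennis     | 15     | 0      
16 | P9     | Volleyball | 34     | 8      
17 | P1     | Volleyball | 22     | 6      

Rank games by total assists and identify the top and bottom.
SELECT game, SUM(assists)
FROM scores
GROUP BY game
ORDER BY SUM(assists)

All groups:
  Tennis: 25
  Rugby: 41
  Volleyball: 46

Highest: Volleyball (46)
Lowest: Tennis (25)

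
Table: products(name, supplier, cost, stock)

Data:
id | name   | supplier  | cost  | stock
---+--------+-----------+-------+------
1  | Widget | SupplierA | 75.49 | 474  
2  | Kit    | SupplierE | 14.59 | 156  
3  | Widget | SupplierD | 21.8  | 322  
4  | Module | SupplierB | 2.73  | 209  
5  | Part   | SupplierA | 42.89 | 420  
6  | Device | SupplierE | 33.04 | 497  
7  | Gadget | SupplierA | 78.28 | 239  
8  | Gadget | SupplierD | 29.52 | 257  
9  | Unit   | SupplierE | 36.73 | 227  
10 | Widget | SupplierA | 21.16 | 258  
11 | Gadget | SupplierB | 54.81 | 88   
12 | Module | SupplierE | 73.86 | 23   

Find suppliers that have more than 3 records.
SELECT supplier, COUNT(*) as cnt
FROM products
GROUP BY supplier
HAVING COUNT(*) > 3

Result:
  SupplierA: 4
  SupplierE: 4

Note: HAVING filters groups after aggregation, WHERE filters rows before.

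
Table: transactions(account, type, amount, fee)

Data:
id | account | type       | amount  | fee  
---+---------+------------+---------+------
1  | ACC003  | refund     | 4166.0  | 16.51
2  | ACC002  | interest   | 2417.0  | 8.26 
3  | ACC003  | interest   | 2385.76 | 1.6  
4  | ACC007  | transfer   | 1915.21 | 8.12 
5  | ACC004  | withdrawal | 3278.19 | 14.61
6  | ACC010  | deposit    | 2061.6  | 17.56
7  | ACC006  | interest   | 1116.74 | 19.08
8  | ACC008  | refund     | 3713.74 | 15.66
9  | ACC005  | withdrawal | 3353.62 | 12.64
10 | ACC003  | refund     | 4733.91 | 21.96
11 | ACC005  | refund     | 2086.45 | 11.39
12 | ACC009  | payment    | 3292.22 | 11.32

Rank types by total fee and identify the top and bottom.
SELECT type, SUM(fee)
FROM transactions
GROUP BY type
ORDER BY SUM(fee)

All groups:
  transfer: 8.12
  payment: 11.32
  deposit: 17.56
  withdrawal: 27.25
  interest: 28.94
  refund: 65.52

Highest: refund (65.52)
Lowest: transfer (8.12)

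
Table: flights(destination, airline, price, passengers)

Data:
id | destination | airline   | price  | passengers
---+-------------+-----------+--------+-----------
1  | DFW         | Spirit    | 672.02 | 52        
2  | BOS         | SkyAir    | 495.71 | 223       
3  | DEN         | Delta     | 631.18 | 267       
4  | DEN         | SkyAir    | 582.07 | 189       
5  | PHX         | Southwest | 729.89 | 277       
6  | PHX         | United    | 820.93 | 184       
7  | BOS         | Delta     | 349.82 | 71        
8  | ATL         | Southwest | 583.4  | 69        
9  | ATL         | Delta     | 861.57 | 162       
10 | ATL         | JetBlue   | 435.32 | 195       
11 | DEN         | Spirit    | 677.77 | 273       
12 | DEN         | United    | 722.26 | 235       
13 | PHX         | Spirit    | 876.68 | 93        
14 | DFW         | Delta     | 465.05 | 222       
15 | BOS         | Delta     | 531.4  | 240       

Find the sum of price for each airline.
SELECT airline, SUM(price) as result
FROM flights
GROUP BY airline

Result:
  Delta: 2839.02
  JetBlue: 435.32
  SkyAir: 1077.78
  Southwest: 1313.29
  Spirit: 2226.47
  United: 1543.19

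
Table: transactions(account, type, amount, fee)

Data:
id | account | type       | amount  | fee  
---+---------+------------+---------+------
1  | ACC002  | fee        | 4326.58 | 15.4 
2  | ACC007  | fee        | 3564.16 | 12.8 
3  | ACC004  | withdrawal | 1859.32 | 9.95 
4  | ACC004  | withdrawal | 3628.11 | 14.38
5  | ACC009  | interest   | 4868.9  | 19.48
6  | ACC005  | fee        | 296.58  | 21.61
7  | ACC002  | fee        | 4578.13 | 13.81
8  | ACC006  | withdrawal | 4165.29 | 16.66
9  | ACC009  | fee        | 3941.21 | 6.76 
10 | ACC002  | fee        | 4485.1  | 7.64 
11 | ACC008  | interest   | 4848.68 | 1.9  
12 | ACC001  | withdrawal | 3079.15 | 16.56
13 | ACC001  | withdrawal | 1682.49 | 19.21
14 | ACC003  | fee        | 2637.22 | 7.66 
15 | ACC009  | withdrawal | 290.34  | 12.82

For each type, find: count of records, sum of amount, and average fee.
SELECT type,
       COUNT(*) as cnt,
       SUM(amount) as total_amount,
       AVG(fee) as avg_fee
FROM transactions
GROUP BY type

Result:
  fee: 7 records, 23828.98 total amount, 12.24 avg fee
  interest: 2 records, 9717.58 total amount, 10.69 avg fee
  withdrawal: 6 records, 14704.70 total amount, 14.93 avg fee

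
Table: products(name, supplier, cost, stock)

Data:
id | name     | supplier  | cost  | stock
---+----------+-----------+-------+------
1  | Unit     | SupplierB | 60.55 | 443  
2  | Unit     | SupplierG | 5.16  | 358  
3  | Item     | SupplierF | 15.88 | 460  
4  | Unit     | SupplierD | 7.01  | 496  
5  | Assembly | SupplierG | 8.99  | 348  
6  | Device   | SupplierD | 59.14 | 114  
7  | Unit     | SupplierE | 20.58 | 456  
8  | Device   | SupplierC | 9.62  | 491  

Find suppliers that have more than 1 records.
SELECT supplier, COUNT(*) as cnt
FROM products
GROUP BY supplier
HAVING COUNT(*) > 1

Result:
  SupplierD: 2
  SupplierG: 2

Note: HAVING filters groups after aggregation, WHERE filters rows before.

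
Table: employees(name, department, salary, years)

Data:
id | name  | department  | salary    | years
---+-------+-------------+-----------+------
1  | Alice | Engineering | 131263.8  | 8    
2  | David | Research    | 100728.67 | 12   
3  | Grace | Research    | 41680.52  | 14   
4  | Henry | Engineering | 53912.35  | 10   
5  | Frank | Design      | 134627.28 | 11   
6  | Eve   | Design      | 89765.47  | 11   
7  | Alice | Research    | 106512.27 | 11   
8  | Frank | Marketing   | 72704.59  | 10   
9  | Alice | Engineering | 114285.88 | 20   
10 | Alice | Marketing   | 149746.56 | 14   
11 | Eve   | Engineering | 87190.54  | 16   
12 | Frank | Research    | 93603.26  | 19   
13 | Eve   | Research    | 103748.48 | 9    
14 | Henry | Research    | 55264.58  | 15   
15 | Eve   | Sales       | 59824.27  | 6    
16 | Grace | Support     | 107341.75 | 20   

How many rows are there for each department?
SELECT department, COUNT(*) as count
FROM employees
GROUP BY department

Result:
  Design: 2
  Engineering: 4
  Marketing: 2
  Research: 6
  Sales: 1
  Support: 1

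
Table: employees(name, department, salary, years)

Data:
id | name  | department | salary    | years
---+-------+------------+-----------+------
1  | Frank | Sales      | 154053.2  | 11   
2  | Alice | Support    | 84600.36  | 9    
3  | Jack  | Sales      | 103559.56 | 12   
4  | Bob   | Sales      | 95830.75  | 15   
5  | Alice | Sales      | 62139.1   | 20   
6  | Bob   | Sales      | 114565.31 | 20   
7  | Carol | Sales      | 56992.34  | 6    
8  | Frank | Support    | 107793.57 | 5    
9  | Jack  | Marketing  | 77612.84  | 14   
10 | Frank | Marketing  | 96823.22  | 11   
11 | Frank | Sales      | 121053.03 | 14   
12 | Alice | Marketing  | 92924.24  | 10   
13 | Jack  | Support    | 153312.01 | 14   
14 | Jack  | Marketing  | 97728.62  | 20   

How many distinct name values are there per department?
SELECT department, COUNT(DISTINCT name)
FROM employees
GROUP BY department

Result:
  Marketing: 3 distinct
  Sales: 5 distinct
  Support: 3 distinct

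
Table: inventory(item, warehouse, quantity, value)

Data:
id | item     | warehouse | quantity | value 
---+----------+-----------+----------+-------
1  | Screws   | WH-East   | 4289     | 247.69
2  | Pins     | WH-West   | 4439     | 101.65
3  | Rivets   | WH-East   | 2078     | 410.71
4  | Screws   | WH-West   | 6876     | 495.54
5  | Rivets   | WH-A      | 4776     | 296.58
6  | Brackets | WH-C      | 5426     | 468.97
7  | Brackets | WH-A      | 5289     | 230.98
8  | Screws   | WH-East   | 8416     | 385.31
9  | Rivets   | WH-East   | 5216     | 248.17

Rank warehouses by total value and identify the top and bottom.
SELECT warehouse, SUM(value)
FROM inventory
GROUP BY warehouse
ORDER BY SUM(value)

All groups:
  WH-C: 468.97
  WH-A: 527.56
  WH-West: 597.19
  WH-East: 1291.88

Highest: WH-East (1291.88)
Lowest: WH-C (468.97)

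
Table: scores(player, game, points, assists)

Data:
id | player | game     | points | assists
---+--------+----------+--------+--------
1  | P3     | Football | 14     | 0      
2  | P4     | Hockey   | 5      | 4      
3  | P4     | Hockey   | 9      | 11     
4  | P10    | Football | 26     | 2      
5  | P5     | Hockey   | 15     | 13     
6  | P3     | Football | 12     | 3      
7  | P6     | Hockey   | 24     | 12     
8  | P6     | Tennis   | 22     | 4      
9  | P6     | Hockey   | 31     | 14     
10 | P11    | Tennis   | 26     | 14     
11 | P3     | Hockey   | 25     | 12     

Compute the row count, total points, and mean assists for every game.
SELECT game,
       COUNT(*) as cnt,
       SUM(points) as total_points,
       AVG(assists) as avg_assists
FROM scores
GROUP BY game

Result:
  Football: 3 records, 52 total points, 1.67 avg assists
  Hockey: 6 records, 109 total points, 11.00 avg assists
  Tennis: 2 records, 48 total points, 9.00 avg assists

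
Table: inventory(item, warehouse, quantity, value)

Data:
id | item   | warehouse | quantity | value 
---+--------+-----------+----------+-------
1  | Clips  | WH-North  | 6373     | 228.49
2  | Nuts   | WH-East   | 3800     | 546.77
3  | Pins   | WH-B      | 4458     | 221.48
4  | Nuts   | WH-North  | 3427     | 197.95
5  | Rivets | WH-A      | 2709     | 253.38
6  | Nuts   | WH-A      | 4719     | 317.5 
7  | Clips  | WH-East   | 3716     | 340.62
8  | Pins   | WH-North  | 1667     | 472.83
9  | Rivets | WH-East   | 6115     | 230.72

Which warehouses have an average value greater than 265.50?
SELECT warehouse, AVG(value)
FROM inventory
GROUP BY warehouse
HAVING AVG(value) > 265.50

Result:
  WH-A: avg=285.44
  WH-East: avg=372.70
  WH-North: avg=299.76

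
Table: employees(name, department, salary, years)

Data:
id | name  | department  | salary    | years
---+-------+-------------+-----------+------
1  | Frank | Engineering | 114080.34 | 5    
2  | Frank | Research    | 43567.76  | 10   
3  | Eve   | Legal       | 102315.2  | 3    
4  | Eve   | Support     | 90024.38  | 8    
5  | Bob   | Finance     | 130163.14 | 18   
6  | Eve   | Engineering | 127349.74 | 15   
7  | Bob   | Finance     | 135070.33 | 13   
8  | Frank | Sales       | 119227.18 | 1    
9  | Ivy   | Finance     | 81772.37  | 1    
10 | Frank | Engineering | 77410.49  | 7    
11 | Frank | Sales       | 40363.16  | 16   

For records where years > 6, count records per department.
SELECT department, COUNT(*)
FROM employees
WHERE years > 6
GROUP BY department

Note: WHERE filters rows before grouping.

Result:
  Engineering: 2
  Finance: 2
  Research: 1
  Sales: 1
  Support: 1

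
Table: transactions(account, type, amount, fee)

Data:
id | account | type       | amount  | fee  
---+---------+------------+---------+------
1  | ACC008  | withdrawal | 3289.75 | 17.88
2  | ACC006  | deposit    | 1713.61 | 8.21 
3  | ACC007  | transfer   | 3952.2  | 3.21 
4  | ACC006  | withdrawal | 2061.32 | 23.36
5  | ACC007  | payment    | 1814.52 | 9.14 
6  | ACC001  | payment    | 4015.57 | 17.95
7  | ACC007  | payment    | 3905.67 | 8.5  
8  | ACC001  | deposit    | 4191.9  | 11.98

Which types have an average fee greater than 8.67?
SELECT type, AVG(fee)
FROM transactions
GROUP BY type
HAVING AVG(fee) > 8.67

Result:
  deposit: avg=10.10
  payment: avg=11.86
  withdrawal: avg=20.62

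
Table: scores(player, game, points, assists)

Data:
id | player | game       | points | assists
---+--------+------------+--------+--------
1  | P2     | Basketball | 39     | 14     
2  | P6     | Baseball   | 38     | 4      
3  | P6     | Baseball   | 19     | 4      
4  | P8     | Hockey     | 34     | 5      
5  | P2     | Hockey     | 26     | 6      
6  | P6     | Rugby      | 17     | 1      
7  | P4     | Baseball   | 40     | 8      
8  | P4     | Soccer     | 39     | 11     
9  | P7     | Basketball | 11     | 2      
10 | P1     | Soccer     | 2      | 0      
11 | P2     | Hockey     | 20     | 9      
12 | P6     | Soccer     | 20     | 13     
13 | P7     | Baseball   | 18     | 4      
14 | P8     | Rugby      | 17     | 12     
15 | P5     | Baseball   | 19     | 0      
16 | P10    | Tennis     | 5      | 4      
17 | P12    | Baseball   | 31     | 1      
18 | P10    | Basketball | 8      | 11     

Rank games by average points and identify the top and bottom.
SELECT game, AVG(points)
FROM scores
GROUP BY game
ORDER BY AVG(points)

All groups:
  Tennis: 5.00
  Rugby: 17.00
  Basketball: 19.33
  Soccer: 20.33
  Hockey: 26.67
  Baseball: 27.50

Highest: Baseball (27.50)
Lowest: Tennis (5.00)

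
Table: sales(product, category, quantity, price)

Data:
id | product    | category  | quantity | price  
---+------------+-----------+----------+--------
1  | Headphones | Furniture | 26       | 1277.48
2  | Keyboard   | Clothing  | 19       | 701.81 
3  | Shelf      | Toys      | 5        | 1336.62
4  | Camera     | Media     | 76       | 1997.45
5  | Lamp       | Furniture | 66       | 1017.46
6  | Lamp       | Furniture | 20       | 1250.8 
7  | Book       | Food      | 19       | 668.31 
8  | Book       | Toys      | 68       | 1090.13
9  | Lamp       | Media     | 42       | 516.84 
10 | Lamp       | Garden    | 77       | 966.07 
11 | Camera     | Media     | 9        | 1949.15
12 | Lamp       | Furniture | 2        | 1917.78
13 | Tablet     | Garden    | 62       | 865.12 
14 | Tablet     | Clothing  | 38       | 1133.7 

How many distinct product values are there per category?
SELECT category, COUNT(DISTINCT product)
FROM sales
GROUP BY category

Result:
  Clothing: 2 distinct
  Food: 1 distinct
  Furniture: 2 distinct
  Garden: 2 distinct
  Media: 2 distinct
  Toys: 2 distinct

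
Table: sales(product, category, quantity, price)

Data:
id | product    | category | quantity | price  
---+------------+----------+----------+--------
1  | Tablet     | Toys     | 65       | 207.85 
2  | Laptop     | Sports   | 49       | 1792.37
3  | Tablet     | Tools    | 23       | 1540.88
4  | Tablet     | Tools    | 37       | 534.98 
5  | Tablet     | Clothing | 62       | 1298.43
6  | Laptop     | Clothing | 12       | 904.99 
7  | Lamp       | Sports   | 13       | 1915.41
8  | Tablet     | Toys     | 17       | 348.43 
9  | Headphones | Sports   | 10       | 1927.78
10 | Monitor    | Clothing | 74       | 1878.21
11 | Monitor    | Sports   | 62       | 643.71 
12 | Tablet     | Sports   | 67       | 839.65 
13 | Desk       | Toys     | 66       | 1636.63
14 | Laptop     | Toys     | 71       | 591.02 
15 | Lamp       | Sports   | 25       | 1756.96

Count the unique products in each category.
SELECT category, COUNT(DISTINCT product)
FROM sales
GROUP BY category

Result:
  Clothing: 3 distinct
  Sports: 5 distinct
  Tools: 1 distinct
  Toys: 3 distinct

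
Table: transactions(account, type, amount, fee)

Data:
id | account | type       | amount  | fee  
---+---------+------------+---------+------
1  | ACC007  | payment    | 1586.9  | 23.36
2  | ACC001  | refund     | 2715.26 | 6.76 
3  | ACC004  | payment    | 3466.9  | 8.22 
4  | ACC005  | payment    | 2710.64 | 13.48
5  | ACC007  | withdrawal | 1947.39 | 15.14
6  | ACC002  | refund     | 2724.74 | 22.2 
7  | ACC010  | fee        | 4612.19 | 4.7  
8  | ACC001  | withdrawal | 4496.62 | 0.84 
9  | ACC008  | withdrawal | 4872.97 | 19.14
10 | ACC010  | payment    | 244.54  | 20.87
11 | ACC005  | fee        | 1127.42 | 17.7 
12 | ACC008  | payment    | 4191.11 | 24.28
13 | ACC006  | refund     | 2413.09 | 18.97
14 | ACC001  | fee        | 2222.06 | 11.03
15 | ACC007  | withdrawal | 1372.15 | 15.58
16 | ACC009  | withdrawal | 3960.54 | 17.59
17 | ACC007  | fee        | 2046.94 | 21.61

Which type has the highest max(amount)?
SELECT type, MAX(amount) as val
FROM transactions
GROUP BY type
ORDER BY val DESC
LIMIT 1

Result: withdrawal with max(amount) = 4872.97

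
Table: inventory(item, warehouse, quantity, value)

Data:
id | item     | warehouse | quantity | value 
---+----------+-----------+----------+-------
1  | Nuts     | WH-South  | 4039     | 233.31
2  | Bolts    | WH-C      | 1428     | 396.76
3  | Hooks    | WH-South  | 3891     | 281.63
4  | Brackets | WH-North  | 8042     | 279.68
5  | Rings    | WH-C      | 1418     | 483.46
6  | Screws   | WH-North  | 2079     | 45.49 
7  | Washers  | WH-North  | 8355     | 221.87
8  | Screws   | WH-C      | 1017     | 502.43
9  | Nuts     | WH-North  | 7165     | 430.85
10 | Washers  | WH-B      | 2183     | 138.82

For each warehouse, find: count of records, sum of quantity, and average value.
SELECT warehouse,
       COUNT(*) as cnt,
       SUM(quantity) as total_quantity,
       AVG(value) as avg_value
FROM inventory
GROUP BY warehouse

Result:
  WH-B: 1 records, 2183 total quantity, 138.82 avg value
  WH-C: 3 records, 3863 total quantity, 460.88 avg value
  WH-North: 4 records, 25641 total quantity, 244.47 avg value
  WH-South: 2 records, 7930 total quantity, 257.47 avg value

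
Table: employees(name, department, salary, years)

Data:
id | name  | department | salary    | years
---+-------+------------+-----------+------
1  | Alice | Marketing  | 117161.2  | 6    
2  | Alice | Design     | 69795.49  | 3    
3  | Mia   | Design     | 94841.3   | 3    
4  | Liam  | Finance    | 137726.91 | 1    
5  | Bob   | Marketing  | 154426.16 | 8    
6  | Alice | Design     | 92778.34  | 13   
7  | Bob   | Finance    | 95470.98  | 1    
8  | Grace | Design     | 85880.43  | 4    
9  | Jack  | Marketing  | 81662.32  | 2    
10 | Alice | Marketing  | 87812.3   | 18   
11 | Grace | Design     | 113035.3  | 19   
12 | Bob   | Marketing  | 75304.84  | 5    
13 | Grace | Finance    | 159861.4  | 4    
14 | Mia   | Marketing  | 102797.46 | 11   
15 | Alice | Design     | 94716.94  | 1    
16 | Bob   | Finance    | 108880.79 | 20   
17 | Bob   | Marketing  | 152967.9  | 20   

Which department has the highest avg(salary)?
SELECT department, AVG(salary) as val
FROM employees
GROUP BY department
ORDER BY val DESC
LIMIT 1

Result: Finance with avg(salary) = 125485.02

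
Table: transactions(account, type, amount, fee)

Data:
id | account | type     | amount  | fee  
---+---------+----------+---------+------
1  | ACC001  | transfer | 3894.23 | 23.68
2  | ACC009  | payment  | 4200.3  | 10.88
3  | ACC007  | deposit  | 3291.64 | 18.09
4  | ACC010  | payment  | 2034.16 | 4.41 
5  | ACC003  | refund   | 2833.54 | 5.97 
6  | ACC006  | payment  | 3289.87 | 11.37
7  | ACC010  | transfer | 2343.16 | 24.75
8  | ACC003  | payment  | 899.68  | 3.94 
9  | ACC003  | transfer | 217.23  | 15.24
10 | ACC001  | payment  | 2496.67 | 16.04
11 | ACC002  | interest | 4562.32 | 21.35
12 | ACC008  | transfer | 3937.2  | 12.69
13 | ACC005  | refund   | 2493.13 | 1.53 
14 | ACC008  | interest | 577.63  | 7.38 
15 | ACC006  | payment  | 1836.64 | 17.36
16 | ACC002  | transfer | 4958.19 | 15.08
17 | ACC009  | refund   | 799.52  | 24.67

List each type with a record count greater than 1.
SELECT type, COUNT(*) as cnt
FROM transactions
GROUP BY type
HAVING COUNT(*) > 1

Result:
  interest: 2
  payment: 6
  refund: 3
  transfer: 5

Note: HAVING filters groups after aggregation, WHERE filters rows before.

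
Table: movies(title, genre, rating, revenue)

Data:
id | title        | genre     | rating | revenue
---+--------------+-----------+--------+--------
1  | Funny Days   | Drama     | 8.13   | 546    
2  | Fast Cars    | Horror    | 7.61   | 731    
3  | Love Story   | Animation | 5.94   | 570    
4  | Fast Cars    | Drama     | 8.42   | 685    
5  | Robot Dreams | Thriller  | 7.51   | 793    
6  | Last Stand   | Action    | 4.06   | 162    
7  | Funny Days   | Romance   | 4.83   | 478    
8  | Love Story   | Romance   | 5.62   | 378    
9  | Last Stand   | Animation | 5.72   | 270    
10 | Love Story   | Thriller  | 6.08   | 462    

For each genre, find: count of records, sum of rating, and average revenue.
SELECT genre,
       COUNT(*) as cnt,
       SUM(rating) as total_rating,
       AVG(revenue) as avg_revenue
FROM movies
GROUP BY genre

Result:
  Action: 1 records, 4.06 total rating, 162.00 avg revenue
  Animation: 2 records, 11.66 total rating, 420.00 avg revenue
  Drama: 2 records, 16.55 total rating, 615.50 avg revenue
  Horror: 1 records, 7.61 total rating, 731.00 avg revenue
  Romance: 2 records, 10.45 total rating, 428.00 avg revenue
  Thriller: 2 records, 13.59 total rating, 627.50 avg revenue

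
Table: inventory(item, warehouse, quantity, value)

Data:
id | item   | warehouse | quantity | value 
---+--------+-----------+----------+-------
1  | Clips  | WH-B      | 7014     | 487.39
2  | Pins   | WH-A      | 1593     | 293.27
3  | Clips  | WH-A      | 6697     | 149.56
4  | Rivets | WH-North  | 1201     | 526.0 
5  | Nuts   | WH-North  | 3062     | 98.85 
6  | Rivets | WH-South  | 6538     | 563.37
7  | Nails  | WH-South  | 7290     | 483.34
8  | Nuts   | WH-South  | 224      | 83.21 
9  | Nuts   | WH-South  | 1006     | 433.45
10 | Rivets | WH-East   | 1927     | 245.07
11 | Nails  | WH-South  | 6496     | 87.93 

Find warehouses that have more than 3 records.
SELECT warehouse, COUNT(*) as cnt
FROM inventory
GROUP BY warehouse
HAVING COUNT(*) > 3

Result:
  WH-South: 5

Note: HAVING filters groups after aggregation, WHERE filters rows before.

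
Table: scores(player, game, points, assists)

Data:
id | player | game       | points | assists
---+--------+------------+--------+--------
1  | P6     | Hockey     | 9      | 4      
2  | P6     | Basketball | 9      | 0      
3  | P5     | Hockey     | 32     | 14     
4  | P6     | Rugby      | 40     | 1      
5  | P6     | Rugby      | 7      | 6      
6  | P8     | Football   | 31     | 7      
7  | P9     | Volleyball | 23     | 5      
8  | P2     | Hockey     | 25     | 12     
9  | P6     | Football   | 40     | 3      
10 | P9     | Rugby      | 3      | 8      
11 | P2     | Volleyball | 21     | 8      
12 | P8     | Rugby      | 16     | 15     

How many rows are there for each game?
SELECT game, COUNT(*) as count
FROM scores
GROUP BY game

Result:
  Basketball: 1
  Football: 2
  Hockey: 3
  Rugby: 4
  Volleyball: 2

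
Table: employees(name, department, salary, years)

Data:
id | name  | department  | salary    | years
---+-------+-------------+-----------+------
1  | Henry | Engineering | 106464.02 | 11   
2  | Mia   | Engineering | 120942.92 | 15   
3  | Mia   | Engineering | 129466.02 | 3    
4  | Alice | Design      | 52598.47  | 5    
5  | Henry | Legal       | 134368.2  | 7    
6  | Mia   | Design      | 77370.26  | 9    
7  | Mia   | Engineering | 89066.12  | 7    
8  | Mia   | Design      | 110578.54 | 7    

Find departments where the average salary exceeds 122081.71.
SELECT department, AVG(salary)
FROM employees
GROUP BY department
HAVING AVG(salary) > 122081.71

Result:
  Legal: avg=134368.20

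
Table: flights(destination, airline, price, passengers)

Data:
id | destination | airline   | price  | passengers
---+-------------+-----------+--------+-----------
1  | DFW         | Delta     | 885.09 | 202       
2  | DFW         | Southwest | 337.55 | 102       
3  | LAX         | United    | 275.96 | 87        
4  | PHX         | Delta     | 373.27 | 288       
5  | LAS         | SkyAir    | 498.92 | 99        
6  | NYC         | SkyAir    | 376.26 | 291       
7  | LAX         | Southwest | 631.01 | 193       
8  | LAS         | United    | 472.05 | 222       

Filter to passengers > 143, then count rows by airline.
SELECT airline, COUNT(*)
FROM flights
WHERE passengers > 143
GROUP BY airline

Note: WHERE filters rows before grouping.

Result:
  Delta: 2
  SkyAir: 1
  Southwest: 1
  United: 1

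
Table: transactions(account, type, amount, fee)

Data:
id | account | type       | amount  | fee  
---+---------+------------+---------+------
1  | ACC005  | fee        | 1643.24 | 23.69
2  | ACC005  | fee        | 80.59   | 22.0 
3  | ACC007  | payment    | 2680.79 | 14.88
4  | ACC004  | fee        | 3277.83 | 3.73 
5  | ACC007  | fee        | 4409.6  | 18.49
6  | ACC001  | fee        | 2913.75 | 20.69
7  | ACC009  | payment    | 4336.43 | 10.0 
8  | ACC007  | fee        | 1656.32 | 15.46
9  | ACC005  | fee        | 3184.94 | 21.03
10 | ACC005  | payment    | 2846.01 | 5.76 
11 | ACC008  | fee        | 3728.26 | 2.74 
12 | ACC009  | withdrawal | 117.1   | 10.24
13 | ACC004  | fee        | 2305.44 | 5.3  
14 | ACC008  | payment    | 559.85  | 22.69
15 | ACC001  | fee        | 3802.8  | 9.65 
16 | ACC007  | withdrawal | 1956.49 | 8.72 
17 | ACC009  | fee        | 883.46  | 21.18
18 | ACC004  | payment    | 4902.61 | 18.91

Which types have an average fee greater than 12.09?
SELECT type, AVG(fee)
FROM transactions
GROUP BY type
HAVING AVG(fee) > 12.09

Result:
  fee: avg=14.91
  payment: avg=14.45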